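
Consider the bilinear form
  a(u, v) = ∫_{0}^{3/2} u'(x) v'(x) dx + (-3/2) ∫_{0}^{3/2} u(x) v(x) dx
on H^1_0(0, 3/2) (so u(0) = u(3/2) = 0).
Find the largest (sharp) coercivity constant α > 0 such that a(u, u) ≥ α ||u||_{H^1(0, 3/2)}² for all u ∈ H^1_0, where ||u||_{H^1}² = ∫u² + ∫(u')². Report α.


α = (-27 + 8*π^2)/(2*(9 + 4*π^2))

Coercivity of a(·,·) on H^1_0(0, 3/2) means a(u, u) ≥ α ||u||_{H^1}² for every u ∈ H^1_0.
The interval has length L = 3/2, and Poincaré/coercivity depend only on L. Here a(u, u) = ∫(u')² + (-3/2)·∫u².
Here c = -3/2 < 0 with |c| < (π/L)² = 4*π^2/9, so coercivity still holds. The condition a(u,u) ≥ α||u||_{H^1}² reads (1−α)∫(u')² ≥ (α−c)∫u². Any admissible α is ≤ 1 (rapidly oscillating u have ∫u²/∫(u')² → 0), and α = 1 would force 0 ≥ (1−c)∫u², impossible since c < 1; so 1−α > 0. By the sharp Poincaré inequality on H^1_0 of an interval of length L, ∫(u')² ≥ (π/L)²∫u² with equality for the first sine mode sin(π(x−x₀)/L) (x₀ the left endpoint), so the inequality holds for all u iff (1−α)(π/L)² ≥ α − c, i.e. α ≤ ((π/L)² + c)/((π/L)² + 1) = (1 + c(L/π)²)/(1 + (L/π)²). (Direct route, valid since c ≤ 0: Poincaré gives c∫u² ≥ c(L/π)²∫(u')², so a(u,u) ≥ (1 + c(L/π)²)∫(u')², while ||u||_{H^1}² ≤ (1 + (L/π)²)∫(u')²; dividing yields the same α.) With (π/L)² = 4*π^2/9 and c = -3/2, the largest admissible constant is α = ((π/L)² + c)/((π/L)² + 1).
Simplifying, α = (-27 + 8*π^2)/(2*(9 + 4*π^2)).


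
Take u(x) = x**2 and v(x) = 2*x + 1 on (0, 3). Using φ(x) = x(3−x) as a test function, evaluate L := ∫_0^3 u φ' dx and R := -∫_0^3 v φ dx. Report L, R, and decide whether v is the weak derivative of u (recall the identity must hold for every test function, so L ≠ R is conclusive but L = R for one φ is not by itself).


LHS = -27/2, RHS = -18. No, v is not the weak derivative of u.

u(x) = x**2, classical derivative u'(x) = 2*x.
φ(x) = x(3−x), so φ'(x) = 3 - 2*x.
Note φ(0) = φ(3) = 0, so the boundary term u·φ vanishes.
LHS = ∫_0^3 u(x) φ'(x) dx = ∫_0^3 (-2*x^3 + 3*x^2) dx. Term by term:
  ∫_0^3 -2*x^3 dx = -81/2;  ∫_0^3 3*x^2 dx = 27.
Sum: -81/2 + 27 = -27/2.
So LHS = -27/2.
∫_0^3 v(x) φ(x) dx = ∫_0^3 (-2*x^3 + 5*x^2 + 3*x) dx. Term by term:
  ∫_0^3 -2*x^3 dx = -81/2;  ∫_0^3 5*x^2 dx = 45;  ∫_0^3 3*x dx = 27/2.
Sum: -81/2 + 45 + 27/2 = 18.
So RHS = -∫_0^3 v(x) φ(x) dx = -18.
LHS − RHS = 9/2 ≠ 0, so the identity fails.
(For a valid weak derivative the identity must hold for EVERY test function, in particular this one. The failure shows v is NOT the weak derivative of u.)
Correct weak derivative would be u'(x) = 2*x.


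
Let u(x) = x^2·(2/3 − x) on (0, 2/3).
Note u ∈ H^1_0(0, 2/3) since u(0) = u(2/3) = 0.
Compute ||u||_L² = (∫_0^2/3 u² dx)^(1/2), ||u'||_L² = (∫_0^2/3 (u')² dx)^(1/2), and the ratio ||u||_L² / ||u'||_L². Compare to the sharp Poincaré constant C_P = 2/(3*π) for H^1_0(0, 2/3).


||u||_L² / ||u'||_L² = sqrt(14)/21 < C_P = 2/(3*π).

u(x) = x^2·(2/3 − x), so u'(x) = x*(4 - 9*x)/3.
u(x) = x^2·(2/3 − x) vanishes at x = 0 and x = 2/3, so u ∈ H^1_0(0, 2/3). Differentiate via the product rule and integrate the resulting polynomials term by term.
  ∫_0^2/3 u² dx = ∫_0^2/3 (x^6 - 4*x^5/3 + 4*x^4/9) dx. Term by term:
    ∫_0^2/3 x^6 dx = 128/15309;  ∫_0^2/3 -4*x^5/3 dx = -128/6561;  ∫_0^2/3 4*x^4/9 dx = 128/10935.
  Sum: 128/15309 − 128/6561 + 128/10935 = 128/229635.
  ∫_0^2/3 (u')² dx = ∫_0^2/3 (9*x^4 - 8*x^3 + 16*x^2/9) dx. Term by term:
    ∫_0^2/3 9*x^4 dx = 32/135;  ∫_0^2/3 -8*x^3 dx = -32/81;  ∫_0^2/3 16*x^2/9 dx = 128/729.
  Sum: 32/135 − 32/81 + 128/729 = 64/3645.
∫_0^2/3 u² dx = 128/229635, so ||u||_L² = 8*sqrt(70)/2835.
∫_0^2/3 (u')² dx = 64/3645, so ||u'||_L² = 8*sqrt(5)/135.
Ratio ||u||_L² / ||u'||_L² = sqrt(14)/21.
Sharp Poincaré constant on H^1_0(0, 2/3) is C_P = L/π = 2/(3*π), achieved by sin(3*π/2·x).
A polynomial bump cannot attain the sharp Poincaré constant (only the first sine eigenfunction does), so the ratio is strictly less than C_P, consistent with ||u||_L² ≤ C_P ||u'||_L².


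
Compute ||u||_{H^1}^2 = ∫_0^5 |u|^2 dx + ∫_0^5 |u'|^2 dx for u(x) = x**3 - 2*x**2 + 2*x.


||u||_{H^1}^2 = 157970/21

The H^1 norm (squared) on an interval (0, L) is
  ||u||_{H^1}^2 = ∫_0^L u(x)^2 dx + ∫_0^L u'(x)^2 dx.
Compute u'(x) = 3*x**2 - 4*x + 2.
Then u(x)^2 = x**6 - 4*x**5 + 8*x**4 - 8*x**3 + 4*x**2 and u'(x)^2 = 9*x**4 - 24*x**3 + 28*x**2 - 16*x + 4.
Integrate each monomial from 0 to 5 using ∫_0^5 c·x^n dx = c·5^(n+1)/(n+1):
  ∫_0^5 u(x)^2 dx = ∫_0^5 (x^6 - 4*x^5 + 8*x^4 - 8*x^3 + 4*x^2) dx. Term by term:
    ∫_0^5 x^6 dx = 78125/7;  ∫_0^5 -4*x^5 dx = -31250/3;  ∫_0^5 8*x^4 dx = 5000;
    ∫_0^5 -8*x^3 dx = -1250;  ∫_0^5 4*x^2 dx = 500/3.
  Sum: 78125/7 − 31250/3 + 5000 − 1250 + 500/3 = 32625/7.
  ∫_0^5 u'(x)^2 dx = ∫_0^5 (9*x^4 - 24*x^3 + 28*x^2 - 16*x + 4) dx. Term by term:
    ∫_0^5 9*x^4 dx = 5625;  ∫_0^5 -24*x^3 dx = -3750;  ∫_0^5 28*x^2 dx = 3500/3;
    ∫_0^5 -16*x dx = -200;  ∫_0^5 4 dx = 20.
  Sum: 5625 − 3750 + 3500/3 − 200 + 20 = 8585/3.
Adding: ||u||_{H^1}^2 = 32625/7 + 8585/3 = 157970/21.


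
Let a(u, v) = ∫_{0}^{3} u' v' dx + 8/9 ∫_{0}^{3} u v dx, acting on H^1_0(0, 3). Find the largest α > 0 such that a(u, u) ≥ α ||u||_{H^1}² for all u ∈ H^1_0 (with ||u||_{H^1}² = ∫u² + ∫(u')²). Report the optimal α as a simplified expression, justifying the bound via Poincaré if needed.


α = (8 + π^2)/(9 + π^2)

Coercivity of a(·,·) on H^1_0(0, 3) means a(u, u) ≥ α ||u||_{H^1}² for every u ∈ H^1_0.
The interval has length L = 3, and Poincaré/coercivity depend only on L. Here a(u, u) = ∫(u')² + (8/9)·∫u².
Here 0 < c = 8/9 < 1. The condition a(u,u) ≥ α||u||_{H^1}² reads (1−α)∫(u')² ≥ (α−c)∫u². Any admissible α is ≤ 1 (rapidly oscillating u have ∫u²/∫(u')² → 0), and α = 1 would force 0 ≥ (1−c)∫u², impossible since c < 1; so 1−α > 0. By the sharp Poincaré inequality on H^1_0 of an interval of length L, ∫(u')² ≥ (π/L)²∫u² with equality for the first sine mode sin(π(x−x₀)/L) (x₀ the left endpoint), so the inequality holds for all u iff (1−α)(π/L)² ≥ α − c, i.e. α ≤ ((π/L)² + c)/((π/L)² + 1) = (1 + c(L/π)²)/(1 + (L/π)²). With (π/L)² = π^2/9 and c = 8/9, the largest admissible constant is α = ((π/L)² + c)/((π/L)² + 1).
Simplifying, α = (8 + π^2)/(9 + π^2).


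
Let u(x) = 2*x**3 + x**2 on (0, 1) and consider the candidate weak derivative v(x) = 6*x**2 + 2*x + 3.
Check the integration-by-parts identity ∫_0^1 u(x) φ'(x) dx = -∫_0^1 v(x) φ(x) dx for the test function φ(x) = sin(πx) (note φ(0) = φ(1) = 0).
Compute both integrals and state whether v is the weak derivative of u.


LHS = -8/π + 24/π^3, RHS = -14/π + 24/π^3. No, v is not the weak derivative of u.

u(x) = 2*x**3 + x**2, classical derivative u'(x) = 6*x**2 + 2*x.
φ(x) = sin(πx), so φ'(x) = π*cos(π*x).
Note φ(0) = φ(1) = 0, so the boundary term u·φ vanishes.
LHS = ∫_0^1 u(x) φ'(x) dx = ∫_0^1 (2*π*x^3*cos(π*x) + π*x^2*cos(π*x)) dx. Term by term:
  ∫_0^1 π*x^2*cos(π*x) dx = -2/π;  ∫_0^1 2*π*x^3*cos(π*x) dx = -6/π + 24/π^3.
Sum: -2/π + -6/π + 24/π^3 = -8/π + 24/π^3.
So LHS = -8/π + 24/π^3.
∫_0^1 v(x) φ(x) dx = ∫_0^1 (6*x^2*sin(π*x) + 2*x*sin(π*x) + 3*sin(π*x)) dx. Term by term:
  ∫_0^1 3*sin(π*x) dx = 6/π;  ∫_0^1 2*x*sin(π*x) dx = 2/π;  ∫_0^1 6*x^2*sin(π*x) dx = -24/π^3 + 6/π.
Sum: 6/π + 2/π + -24/π^3 + 6/π = -24/π^3 + 14/π.
So RHS = -∫_0^1 v(x) φ(x) dx = -14/π + 24/π^3.
LHS − RHS = 6/π ≠ 0, so the identity fails.
(For a valid weak derivative the identity must hold for EVERY test function, in particular this one. The failure shows v is NOT the weak derivative of u.)
Correct weak derivative would be u'(x) = 6*x**2 + 2*x.


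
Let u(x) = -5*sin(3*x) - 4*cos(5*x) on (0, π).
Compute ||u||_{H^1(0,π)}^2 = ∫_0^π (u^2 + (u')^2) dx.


||u||_{H^1(0,π)}^2 = 333*π

u'(x) = 20*sin(5*x) - 15*cos(3*x).
Expand u² and (u')² and integrate term by term on (0, π), using: for integers n ≥ 1, ∫_0^π sin²(nx) dx = ∫_0^π cos²(nx) dx = π/2; for n ≠ n', ∫_0^π sin(nx)sin(n'x) dx = ∫_0^π cos(nx)cos(n'x) dx = 0; and by product-to-sum, ∫_0^π sin(nx)cos(n'x) dx = ½∫_0^π [sin((n+n')x) + sin((n−n')x)] dx, which is 0 when n+n' is even and 2n/(n²−n'²) when n+n' is odd (it need not vanish on (0, π)).
  u² squared terms: (-5)²·∫sin(3x)² dx = 25·π/2 = 25*π/2;  (-4)²·∫cos(5x)² dx = 16·π/2 = 8*π.
  u² cross terms: 2·(-5)·(-4)·∫sin(3x)·cos(5x) dx = 40·(0) = 0.
  So ∫_0^π u² dx = 25*π/2 + 8*π + 0 = 41*π/2.
  (u')² squared terms: (-15)²·∫cos(3x)² dx = 225·π/2 = 225*π/2;  (20)²·∫sin(5x)² dx = 400·π/2 = 200*π.
  (u')² cross terms: 2·(-15)·(20)·∫cos(3x)·sin(5x) dx = -600·(0) = 0.
  So ∫_0^π (u')² dx = 225*π/2 + 200*π + 0 = 625*π/2.
||u||_{H^1}^2 = (41*π/2) + (625*π/2) = 333*π.


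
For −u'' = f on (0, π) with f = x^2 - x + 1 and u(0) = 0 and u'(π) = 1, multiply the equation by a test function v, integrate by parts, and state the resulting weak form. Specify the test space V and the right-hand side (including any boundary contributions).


V = {v ∈ H^1(0, π) : v(0) = 0} (test functions vanish at x = 0 where u is specified); weak form: ∫_0^π u'v' dx = ∫_0^π (x^2 - x + 1) v dx + v(π) for all v ∈ V.

Multiply both sides by a test function v and integrate from 0 to π:
  ∫_0^π −u''(x) v(x) dx = ∫_0^π f(x) v(x) dx.
Integrate the LHS by parts once:
  ∫_0^π −u'' v dx = −[u'(x) v(x)]_0^π + ∫_0^π u'(x) v'(x) dx.
Thus ∫_0^π u'(x) v'(x) dx = ∫_0^π f(x) v(x) dx + [u'(x) v(x)]_0^π.
Choose V so that boundary terms are either known or forced to vanish.
Mixed BC: u(0) = 0 (Dirichlet) and u'(π) = 1 (Neumann). Define V = {v ∈ H^1(0, π) : v(0) = 0}. Then [u' v]_0^π = u'(π)·v(π) − u'(0)·0 = v(π).
Weak formulation: find u (satisfying any essential BC) such that ∫_0^π u'(x) v'(x) dx = ∫_0^π f v dx + v(π) for all v ∈ V (Dirichlet at 0 absorbed into V; Neumann datum at x = π contributes the boundary term).
Substituting f(x) = x^2 - x + 1, the right-hand side is ∫_0^π (x^2 - x + 1) v dx + v(π).


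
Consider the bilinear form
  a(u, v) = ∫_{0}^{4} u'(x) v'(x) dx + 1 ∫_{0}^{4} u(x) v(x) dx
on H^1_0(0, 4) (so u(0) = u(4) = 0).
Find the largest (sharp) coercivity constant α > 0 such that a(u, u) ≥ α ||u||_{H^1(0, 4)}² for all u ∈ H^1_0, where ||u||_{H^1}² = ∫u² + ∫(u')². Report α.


α = 1

Coercivity of a(·,·) on H^1_0(0, 4) means a(u, u) ≥ α ||u||_{H^1}² for every u ∈ H^1_0.
The interval has length L = 4, and Poincaré/coercivity depend only on L. Here a(u, u) = ∫(u')² + (1)·∫u².
Here c = 1 ≥ 1, so a(u,u) = ∫(u')² + c∫u² ≥ ∫(u')² + ∫u² = ||u||_{H^1}², i.e. α = 1 works. No larger α is possible: a(u,u) ≥ α||u||_{H^1}² means (1−α)∫(u')² ≥ (α−c)∫u², and for the modes u_n = sin(nπ(x−x₀)/L) (x₀ the left endpoint) one has ∫u_n²/∫(u_n')² = (L/(nπ))² → 0, so a(u_n,u_n)/||u_n||_{H^1}² → 1. Hence the optimal constant is α = 1.
Therefore α = 1.


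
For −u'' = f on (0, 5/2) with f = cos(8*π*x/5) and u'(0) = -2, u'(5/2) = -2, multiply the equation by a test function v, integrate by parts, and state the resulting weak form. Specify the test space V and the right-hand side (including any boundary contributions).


V = H^1(0, 5/2) (v unrestricted at boundary; u is determined up to an additive constant); weak form: ∫_0^5/2 u'v' dx = ∫_0^5/2 (cos(8*π*x/5)) v dx − 2·v(5/2) + 2·v(0) for all v ∈ V.

Multiply both sides by a test function v and integrate from 0 to 5/2:
  ∫_0^5/2 −u''(x) v(x) dx = ∫_0^5/2 f(x) v(x) dx.
Integrate the LHS by parts once:
  ∫_0^5/2 −u'' v dx = −[u'(x) v(x)]_0^5/2 + ∫_0^5/2 u'(x) v'(x) dx.
Thus ∫_0^5/2 u'(x) v'(x) dx = ∫_0^5/2 f(x) v(x) dx + [u'(x) v(x)]_0^5/2.
Choose V so that boundary terms are either known or forced to vanish.
u has inhomogeneous Neumann u'(0) = -2, u'(5/2) = -2. [u' v]_0^5/2 = (-2)·v(5/2) − (-2)·v(0) = − 2·v(5/2) + 2·v(0). Take V = H^1(0, 5/2); boundary term becomes part of RHS.
Weak formulation: find u (satisfying any essential BC) such that ∫_0^5/2 u'(x) v'(x) dx = ∫_0^5/2 f v dx − 2·v(5/2) + 2·v(0) for all v ∈ V (Neumann data are natural BCs: they enter the RHS as boundary terms).
Substituting f(x) = cos(8*π*x/5), the right-hand side is ∫_0^5/2 (cos(8*π*x/5)) v dx − 2·v(5/2) + 2·v(0).
Compatibility check (pure Neumann): taking v ≡ 1 ∈ V gives 0 = ∫_0^5/2 f dx + (-2) − (-2), i.e. ∫_0^5/2 f dx must equal u'(0) − u'(5/2) = 0. Indeed ∫_0^5/2 (cos(8*π*x/5)) dx = 0, so the data are compatible. The solution is then unique only up to an additive constant (fix it e.g. by requiring ∫_0^5/2 u dx = 0).


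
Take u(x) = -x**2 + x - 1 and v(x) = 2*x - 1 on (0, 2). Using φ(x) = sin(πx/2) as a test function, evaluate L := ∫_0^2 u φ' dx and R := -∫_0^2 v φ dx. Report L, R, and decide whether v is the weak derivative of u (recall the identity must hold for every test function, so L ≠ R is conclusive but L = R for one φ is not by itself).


LHS = 4/π, RHS = -4/π. No, v is not the weak derivative of u.

u(x) = -x**2 + x - 1, classical derivative u'(x) = 1 - 2*x.
φ(x) = sin(πx/2), so φ'(x) = π*cos(π*x/2)/2.
Note φ(0) = φ(2) = 0, so the boundary term u·φ vanishes.
LHS = ∫_0^2 u(x) φ'(x) dx = ∫_0^2 (-π*x^2*cos(π*x/2)/2 + π*x*cos(π*x/2)/2 - π*cos(π*x/2)/2) dx. Term by term:
  ∫_0^2 -π*cos(π*x/2)/2 dx = 0;  ∫_0^2 π*x*cos(π*x/2)/2 dx = -4/π;  ∫_0^2 -π*x^2*cos(π*x/2)/2 dx = 8/π.
Sum: 0 − 4/π + 8/π = 4/π.
So LHS = 4/π.
∫_0^2 v(x) φ(x) dx = ∫_0^2 (2*x*sin(π*x/2) - sin(π*x/2)) dx. Term by term:
  ∫_0^2 -sin(π*x/2) dx = -4/π;  ∫_0^2 2*x*sin(π*x/2) dx = 8/π.
Sum: -4/π + 8/π = 4/π.
So RHS = -∫_0^2 v(x) φ(x) dx = -4/π.
LHS − RHS = 8/π ≠ 0, so the identity fails.
(For a valid weak derivative the identity must hold for EVERY test function, in particular this one. The failure shows v is NOT the weak derivative of u.)
Correct weak derivative would be u'(x) = 1 - 2*x.


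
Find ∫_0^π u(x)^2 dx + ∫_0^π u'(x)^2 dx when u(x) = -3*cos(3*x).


||u||_{H^1(0,π)}^2 = 45*π

u'(x) = 9*sin(3*x).
Expand u² and (u')² and integrate term by term on (0, π), using: for integers n ≥ 1, ∫_0^π sin²(nx) dx = ∫_0^π cos²(nx) dx = π/2; for n ≠ n', ∫_0^π sin(nx)sin(n'x) dx = ∫_0^π cos(nx)cos(n'x) dx = 0; and by product-to-sum, ∫_0^π sin(nx)cos(n'x) dx = ½∫_0^π [sin((n+n')x) + sin((n−n')x)] dx, which is 0 when n+n' is even and 2n/(n²−n'²) when n+n' is odd (it need not vanish on (0, π)).
  u² squared terms: (-3)²·∫cos(3x)² dx = 9·π/2 = 9*π/2.
  So ∫_0^π u² dx = 9*π/2.
  (u')² squared terms: (9)²·∫sin(3x)² dx = 81·π/2 = 81*π/2.
  So ∫_0^π (u')² dx = 81*π/2.
||u||_{H^1}^2 = (9*π/2) + (81*π/2) = 45*π.


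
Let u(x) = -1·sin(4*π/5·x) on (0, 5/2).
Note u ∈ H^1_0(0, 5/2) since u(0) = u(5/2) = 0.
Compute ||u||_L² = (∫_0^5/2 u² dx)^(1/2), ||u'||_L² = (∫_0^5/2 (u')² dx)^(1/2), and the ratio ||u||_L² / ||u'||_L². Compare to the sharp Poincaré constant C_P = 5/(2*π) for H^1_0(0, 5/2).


||u||_L² / ||u'||_L² = 5/(4*π) < C_P = 5/(2*π).

u(x) = -1·sin(4*π/5·x), so u'(x) = -4*π*cos(4*π*x/5)/5.
Writing u(x) = A·sin(kπx/L) with A = -1 and k = 2, use ∫_0^L sin²(kπx/L) dx = L/2 and ∫_0^L cos²(kπx/L) dx = L/2.
u² = 1·sin²(4*π/5·x) and (u')² = 16*π^2/25·cos²(4*π/5·x), and each of sin², cos² integrates to L/2 = 5/4 over (0, 5/2).
∫_0^5/2 u² dx = 5/4, so ||u||_L² = sqrt(5)/2.
∫_0^5/2 (u')² dx = 4*π^2/5, so ||u'||_L² = 2*sqrt(5)*π/5.
Ratio ||u||_L² / ||u'||_L² = 5/(4*π).
Sharp Poincaré constant on H^1_0(0, 5/2) is C_P = L/π = 5/(2*π), achieved by sin(2*π/5·x).
This is the k = 2 harmonic; the ratio L/(kπ) is strictly less than C_P = L/π, consistent with the sharp inequality ||u||_L² ≤ C_P ||u'||_L².


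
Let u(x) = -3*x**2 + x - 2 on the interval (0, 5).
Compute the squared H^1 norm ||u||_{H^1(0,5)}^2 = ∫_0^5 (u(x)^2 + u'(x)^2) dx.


||u||_{H^1}^2 = 39325/6

The H^1 norm (squared) on an interval (0, L) is
  ||u||_{H^1}^2 = ∫_0^L u(x)^2 dx + ∫_0^L u'(x)^2 dx.
Compute u'(x) = 1 - 6*x.
Then u(x)^2 = 9*x**4 - 6*x**3 + 13*x**2 - 4*x + 4 and u'(x)^2 = 36*x**2 - 12*x + 1.
Integrate each monomial from 0 to 5 using ∫_0^5 c·x^n dx = c·5^(n+1)/(n+1):
  ∫_0^5 u(x)^2 dx = ∫_0^5 (9*x^4 - 6*x^3 + 13*x^2 - 4*x + 4) dx. Term by term:
    ∫_0^5 9*x^4 dx = 5625;  ∫_0^5 -6*x^3 dx = -1875/2;  ∫_0^5 13*x^2 dx = 1625/3;
    ∫_0^5 -4*x dx = -50;  ∫_0^5 4 dx = 20.
  Sum: 5625 − 1875/2 + 1625/3 − 50 + 20 = 31195/6.
  ∫_0^5 u'(x)^2 dx = ∫_0^5 (36*x^2 - 12*x + 1) dx. Term by term:
    ∫_0^5 36*x^2 dx = 1500;  ∫_0^5 -12*x dx = -150;  ∫_0^5 1 dx = 5.
  Sum: 1500 − 150 + 5 = 1355.
Adding: ||u||_{H^1}^2 = 31195/6 + 1355 = 39325/6.


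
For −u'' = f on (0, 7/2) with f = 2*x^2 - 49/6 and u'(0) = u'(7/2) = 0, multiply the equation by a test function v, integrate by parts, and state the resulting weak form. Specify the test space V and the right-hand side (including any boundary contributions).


V = H^1(0, 7/2) (no boundary constraint on v; u is determined up to an additive constant); weak form: ∫_0^7/2 u'v' dx = ∫_0^7/2 (2*x^2 - 49/6) v dx for all v ∈ V.

Multiply both sides by a test function v and integrate from 0 to 7/2:
  ∫_0^7/2 −u''(x) v(x) dx = ∫_0^7/2 f(x) v(x) dx.
Integrate the LHS by parts once:
  ∫_0^7/2 −u'' v dx = −[u'(x) v(x)]_0^7/2 + ∫_0^7/2 u'(x) v'(x) dx.
Thus ∫_0^7/2 u'(x) v'(x) dx = ∫_0^7/2 f(x) v(x) dx + [u'(x) v(x)]_0^7/2.
Choose V so that boundary terms are either known or forced to vanish.
u has homogeneous Neumann: u'(0) = u'(7/2) = 0. So [u' v]_0^7/2 = 0·v(7/2) − 0·v(0) = 0 for any v; take V = H^1(0, 7/2).
Weak formulation: find u (satisfying any essential BC) such that ∫_0^7/2 u'(x) v'(x) dx = ∫_0^7/2 f v dx for all v ∈ V (homogeneous Neumann, so boundary terms vanish).
Substituting f(x) = 2*x^2 - 49/6, the right-hand side is ∫_0^7/2 (2*x^2 - 49/6) v dx.
Compatibility check (pure Neumann): taking v ≡ 1 ∈ V gives 0 = ∫_0^7/2 f dx + (0) − (0), i.e. ∫_0^7/2 f dx must equal u'(0) − u'(7/2) = 0. Indeed ∫_0^7/2 (2*x^2 - 49/6) dx = 0, so the data are compatible. The solution is then unique only up to an additive constant (fix it e.g. by requiring ∫_0^7/2 u dx = 0).


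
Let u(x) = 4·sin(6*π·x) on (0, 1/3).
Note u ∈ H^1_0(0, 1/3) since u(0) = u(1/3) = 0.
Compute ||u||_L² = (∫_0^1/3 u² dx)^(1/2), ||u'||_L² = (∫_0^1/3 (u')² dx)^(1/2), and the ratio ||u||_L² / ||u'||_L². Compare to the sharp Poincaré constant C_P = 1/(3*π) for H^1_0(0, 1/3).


||u||_L² / ||u'||_L² = 1/(6*π) < C_P = 1/(3*π).

u(x) = 4·sin(6*π·x), so u'(x) = 24*π*cos(6*π*x).
Writing u(x) = A·sin(kπx/L) with A = 4 and k = 2, use ∫_0^L sin²(kπx/L) dx = L/2 and ∫_0^L cos²(kπx/L) dx = L/2.
u² = 16·sin²(6*π·x) and (u')² = 576*π^2·cos²(6*π·x), and each of sin², cos² integrates to L/2 = 1/6 over (0, 1/3).
∫_0^1/3 u² dx = 8/3, so ||u||_L² = 2*sqrt(6)/3.
∫_0^1/3 (u')² dx = 96*π^2, so ||u'||_L² = 4*sqrt(6)*π.
Ratio ||u||_L² / ||u'||_L² = 1/(6*π).
Sharp Poincaré constant on H^1_0(0, 1/3) is C_P = L/π = 1/(3*π), achieved by sin(3*π·x).
This is the k = 2 harmonic; the ratio L/(kπ) is strictly less than C_P = L/π, consistent with the sharp inequality ||u||_L² ≤ C_P ||u'||_L².


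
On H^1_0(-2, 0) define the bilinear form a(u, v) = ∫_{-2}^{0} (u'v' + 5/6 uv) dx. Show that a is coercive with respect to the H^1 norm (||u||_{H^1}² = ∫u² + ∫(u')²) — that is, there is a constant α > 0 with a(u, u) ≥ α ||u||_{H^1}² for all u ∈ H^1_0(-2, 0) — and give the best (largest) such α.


α = (10/3 + π^2)/(4 + π^2)

Coercivity of a(·,·) on H^1_0(-2, 0) means a(u, u) ≥ α ||u||_{H^1}² for every u ∈ H^1_0.
The interval has length L = 2, and Poincaré/coercivity depend only on L. Here a(u, u) = ∫(u')² + (5/6)·∫u².
Here 0 < c = 5/6 < 1. The condition a(u,u) ≥ α||u||_{H^1}² reads (1−α)∫(u')² ≥ (α−c)∫u². Any admissible α is ≤ 1 (rapidly oscillating u have ∫u²/∫(u')² → 0), and α = 1 would force 0 ≥ (1−c)∫u², impossible since c < 1; so 1−α > 0. By the sharp Poincaré inequality on H^1_0 of an interval of length L, ∫(u')² ≥ (π/L)²∫u² with equality for the first sine mode sin(π(x−x₀)/L) (x₀ the left endpoint), so the inequality holds for all u iff (1−α)(π/L)² ≥ α − c, i.e. α ≤ ((π/L)² + c)/((π/L)² + 1) = (1 + c(L/π)²)/(1 + (L/π)²). With (π/L)² = π^2/4 and c = 5/6, the largest admissible constant is α = ((π/L)² + c)/((π/L)² + 1).
Simplifying, α = (10/3 + π^2)/(4 + π^2).


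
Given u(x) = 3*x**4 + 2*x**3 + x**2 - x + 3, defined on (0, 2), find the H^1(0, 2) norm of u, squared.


||u||_{H^1}^2 = 29488/5

The H^1 norm (squared) on an interval (0, L) is
  ||u||_{H^1}^2 = ∫_0^L u(x)^2 dx + ∫_0^L u'(x)^2 dx.
Compute u'(x) = 12*x**3 + 6*x**2 + 2*x - 1.
Then u(x)^2 = 9*x**8 + 12*x**7 + 10*x**6 - 2*x**5 + 15*x**4 + 10*x**3 + 7*x**2 - 6*x + 9 and u'(x)^2 = 144*x**6 + 144*x**5 + 84*x**4 - 8*x**2 - 4*x + 1.
Integrate each monomial from 0 to 2 using ∫_0^2 c·x^n dx = c·2^(n+1)/(n+1):
  ∫_0^2 u(x)^2 dx = ∫_0^2 (9*x^8 + 12*x^7 + 10*x^6 - 2*x^5 + 15*x^4 + 10*x^3 + 7*x^2 - 6*x + 9) dx. Term by term:
    ∫_0^2 9*x^8 dx = 512;  ∫_0^2 12*x^7 dx = 384;  ∫_0^2 10*x^6 dx = 1280/7;
    ∫_0^2 -2*x^5 dx = -64/3;  ∫_0^2 15*x^4 dx = 96;  ∫_0^2 10*x^3 dx = 40;
    ∫_0^2 7*x^2 dx = 56/3;  ∫_0^2 -6*x dx = -12;  ∫_0^2 9 dx = 18.
  Sum: 512 + 384 + 1280/7 − 64/3 + 96 + 40 + 56/3 − 12 + 18 = 25582/21.
  ∫_0^2 u'(x)^2 dx = ∫_0^2 (144*x^6 + 144*x^5 + 84*x^4 - 8*x^2 - 4*x + 1) dx. Term by term:
    ∫_0^2 144*x^6 dx = 18432/7;  ∫_0^2 144*x^5 dx = 1536;  ∫_0^2 84*x^4 dx = 2688/5;
    ∫_0^2 -8*x^2 dx = -64/3;  ∫_0^2 -4*x dx = -8;  ∫_0^2 1 dx = 2.
  Sum: 18432/7 + 1536 + 2688/5 − 64/3 − 8 + 2 = 491338/105.
Adding: ||u||_{H^1}^2 = 25582/21 + 491338/105 = 29488/5.


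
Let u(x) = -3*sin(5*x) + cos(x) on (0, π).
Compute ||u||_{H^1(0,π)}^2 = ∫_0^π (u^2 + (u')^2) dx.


||u||_{H^1(0,π)}^2 = 118*π

u'(x) = -sin(x) - 15*cos(5*x).
Expand u² and (u')² and integrate term by term on (0, π), using: for integers n ≥ 1, ∫_0^π sin²(nx) dx = ∫_0^π cos²(nx) dx = π/2; for n ≠ n', ∫_0^π sin(nx)sin(n'x) dx = ∫_0^π cos(nx)cos(n'x) dx = 0; and by product-to-sum, ∫_0^π sin(nx)cos(n'x) dx = ½∫_0^π [sin((n+n')x) + sin((n−n')x)] dx, which is 0 when n+n' is even and 2n/(n²−n'²) when n+n' is odd (it need not vanish on (0, π)).
  u² squared terms: (-3)²·∫sin(5x)² dx = 9·π/2 = 9*π/2;  (1)²·∫cos(x)² dx = 1·π/2 = π/2.
  u² cross terms: 2·(-3)·(1)·∫sin(5x)·cos(x) dx = -6·(0) = 0.
  So ∫_0^π u² dx = 9*π/2 + π/2 + 0 = 5*π.
  (u')² squared terms: (-1)²·∫sin(x)² dx = 1·π/2 = π/2;  (-15)²·∫cos(5x)² dx = 225·π/2 = 225*π/2.
  (u')² cross terms: 2·(-1)·(-15)·∫sin(x)·cos(5x) dx = 30·(0) = 0.
  So ∫_0^π (u')² dx = π/2 + 225*π/2 + 0 = 113*π.
||u||_{H^1}^2 = (5*π) + (113*π) = 118*π.


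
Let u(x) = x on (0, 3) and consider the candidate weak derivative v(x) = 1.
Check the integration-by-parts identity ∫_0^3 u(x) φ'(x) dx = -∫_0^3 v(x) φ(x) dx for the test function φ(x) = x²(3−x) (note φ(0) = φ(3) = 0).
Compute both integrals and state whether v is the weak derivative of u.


LHS = -27/4, RHS = -27/4. Yes, v = u' weakly.

u(x) = x, classical derivative u'(x) = 1.
φ(x) = x²(3−x), so φ'(x) = 3*x*(2 - x).
Note φ(0) = φ(3) = 0, so the boundary term u·φ vanishes.
LHS = ∫_0^3 u(x) φ'(x) dx = ∫_0^3 (-3*x^3 + 6*x^2) dx. Term by term:
  ∫_0^3 -3*x^3 dx = -243/4;  ∫_0^3 6*x^2 dx = 54.
Sum: -243/4 + 54 = -27/4.
So LHS = -27/4.
∫_0^3 v(x) φ(x) dx = ∫_0^3 (-x^3 + 3*x^2) dx. Term by term:
  ∫_0^3 -x^3 dx = -81/4;  ∫_0^3 3*x^2 dx = 27.
Sum: -81/4 + 27 = 27/4.
So RHS = -∫_0^3 v(x) φ(x) dx = -27/4.
LHS = RHS, so the identity holds for this test φ.
Moreover u is smooth here and v(x) = u'(x) = 1 pointwise, so the identity holds for every test function. Hence v is the weak derivative of u.


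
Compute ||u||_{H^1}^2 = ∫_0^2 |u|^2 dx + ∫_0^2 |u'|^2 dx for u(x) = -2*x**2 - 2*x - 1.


||u||_{H^1}^2 = 858/5

The H^1 norm (squared) on an interval (0, L) is
  ||u||_{H^1}^2 = ∫_0^L u(x)^2 dx + ∫_0^L u'(x)^2 dx.
Compute u'(x) = -4*x - 2.
Then u(x)^2 = 4*x**4 + 8*x**3 + 8*x**2 + 4*x + 1 and u'(x)^2 = 16*x**2 + 16*x + 4.
Integrate each monomial from 0 to 2 using ∫_0^2 c·x^n dx = c·2^(n+1)/(n+1):
  ∫_0^2 u(x)^2 dx = ∫_0^2 (4*x^4 + 8*x^3 + 8*x^2 + 4*x + 1) dx. Term by term:
    ∫_0^2 4*x^4 dx = 128/5;  ∫_0^2 8*x^3 dx = 32;  ∫_0^2 8*x^2 dx = 64/3;
    ∫_0^2 4*x dx = 8;  ∫_0^2 1 dx = 2.
  Sum: 128/5 + 32 + 64/3 + 8 + 2 = 1334/15.
  ∫_0^2 u'(x)^2 dx = ∫_0^2 (16*x^2 + 16*x + 4) dx. Term by term:
    ∫_0^2 16*x^2 dx = 128/3;  ∫_0^2 16*x dx = 32;  ∫_0^2 4 dx = 8.
  Sum: 128/3 + 32 + 8 = 248/3.
Adding: ||u||_{H^1}^2 = 1334/15 + 248/3 = 858/5.


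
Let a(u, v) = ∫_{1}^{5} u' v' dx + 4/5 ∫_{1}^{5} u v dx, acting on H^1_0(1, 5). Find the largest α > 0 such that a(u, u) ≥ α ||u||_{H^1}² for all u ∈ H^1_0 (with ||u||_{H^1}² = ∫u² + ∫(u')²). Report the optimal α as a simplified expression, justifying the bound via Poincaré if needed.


α = (π^2 + 64/5)/(π^2 + 16)

Coercivity of a(·,·) on H^1_0(1, 5) means a(u, u) ≥ α ||u||_{H^1}² for every u ∈ H^1_0.
The interval has length L = 4, and Poincaré/coercivity depend only on L. Here a(u, u) = ∫(u')² + (4/5)·∫u².
Here 0 < c = 4/5 < 1. The condition a(u,u) ≥ α||u||_{H^1}² reads (1−α)∫(u')² ≥ (α−c)∫u². Any admissible α is ≤ 1 (rapidly oscillating u have ∫u²/∫(u')² → 0), and α = 1 would force 0 ≥ (1−c)∫u², impossible since c < 1; so 1−α > 0. By the sharp Poincaré inequality on H^1_0 of an interval of length L, ∫(u')² ≥ (π/L)²∫u² with equality for the first sine mode sin(π(x−x₀)/L) (x₀ the left endpoint), so the inequality holds for all u iff (1−α)(π/L)² ≥ α − c, i.e. α ≤ ((π/L)² + c)/((π/L)² + 1) = (1 + c(L/π)²)/(1 + (L/π)²). With (π/L)² = π^2/16 and c = 4/5, the largest admissible constant is α = ((π/L)² + c)/((π/L)² + 1).
Simplifying, α = (π^2 + 64/5)/(π^2 + 16).


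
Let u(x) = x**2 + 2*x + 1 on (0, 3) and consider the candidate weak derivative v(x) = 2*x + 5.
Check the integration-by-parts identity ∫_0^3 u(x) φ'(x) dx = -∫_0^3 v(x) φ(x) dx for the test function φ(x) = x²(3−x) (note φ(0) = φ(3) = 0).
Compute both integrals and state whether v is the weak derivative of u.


LHS = -189/5, RHS = -1161/20. No, v is not the weak derivative of u.

u(x) = x**2 + 2*x + 1, classical derivative u'(x) = 2*x + 2.
φ(x) = x²(3−x), so φ'(x) = 3*x*(2 - x).
Note φ(0) = φ(3) = 0, so the boundary term u·φ vanishes.
LHS = ∫_0^3 u(x) φ'(x) dx = ∫_0^3 (-3*x^4 + 9*x^2 + 6*x) dx. Term by term:
  ∫_0^3 -3*x^4 dx = -729/5;  ∫_0^3 9*x^2 dx = 81;  ∫_0^3 6*x dx = 27.
Sum: -729/5 + 81 + 27 = -189/5.
So LHS = -189/5.
∫_0^3 v(x) φ(x) dx = ∫_0^3 (-2*x^4 + x^3 + 15*x^2) dx. Term by term:
  ∫_0^3 -2*x^4 dx = -486/5;  ∫_0^3 x^3 dx = 81/4;  ∫_0^3 15*x^2 dx = 135.
Sum: -486/5 + 81/4 + 135 = 1161/20.
So RHS = -∫_0^3 v(x) φ(x) dx = -1161/20.
LHS − RHS = 81/4 ≠ 0, so the identity fails.
(For a valid weak derivative the identity must hold for EVERY test function, in particular this one. The failure shows v is NOT the weak derivative of u.)
Correct weak derivative would be u'(x) = 2*x + 2.


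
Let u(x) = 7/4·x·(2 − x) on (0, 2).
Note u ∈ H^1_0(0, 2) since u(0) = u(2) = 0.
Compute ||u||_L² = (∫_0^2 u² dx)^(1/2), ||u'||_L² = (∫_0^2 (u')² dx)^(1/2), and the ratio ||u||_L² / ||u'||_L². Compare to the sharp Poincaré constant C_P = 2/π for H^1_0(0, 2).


||u||_L² / ||u'||_L² = sqrt(10)/5 < C_P = 2/π.

u(x) = 7/4·x·(2 − x), so u'(x) = 7/2 - 7*x/2.
u(x) = 7/4·x·(2 − x) vanishes at x = 0 and x = 2, so u ∈ H^1_0(0, 2). Differentiate via the product rule and integrate the resulting polynomials term by term.
  ∫_0^2 u² dx = ∫_0^2 (49*x^4/16 - 49*x^3/4 + 49*x^2/4) dx. Term by term:
    ∫_0^2 49*x^4/16 dx = 98/5;  ∫_0^2 -49*x^3/4 dx = -49;  ∫_0^2 49*x^2/4 dx = 98/3.
  Sum: 98/5 − 49 + 98/3 = 49/15.
  ∫_0^2 (u')² dx = ∫_0^2 (49*x^2/4 - 49*x/2 + 49/4) dx. Term by term:
    ∫_0^2 49*x^2/4 dx = 98/3;  ∫_0^2 -49*x/2 dx = -49;  ∫_0^2 49/4 dx = 49/2.
  Sum: 98/3 − 49 + 49/2 = 49/6.
∫_0^2 u² dx = 49/15, so ||u||_L² = 7*sqrt(15)/15.
∫_0^2 (u')² dx = 49/6, so ||u'||_L² = 7*sqrt(6)/6.
Ratio ||u||_L² / ||u'||_L² = sqrt(10)/5.
Sharp Poincaré constant on H^1_0(0, 2) is C_P = L/π = 2/π, achieved by sin(π/2·x).
A polynomial bump cannot attain the sharp Poincaré constant (only the first sine eigenfunction does), so the ratio is strictly less than C_P, consistent with ||u||_L² ≤ C_P ||u'||_L².


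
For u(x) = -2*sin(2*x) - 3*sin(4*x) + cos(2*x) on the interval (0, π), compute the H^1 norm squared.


||u||_{H^1(0,π)}^2 = 89*π

u'(x) = -2*sin(2*x) - 4*cos(2*x) - 12*cos(4*x).
Expand u² and (u')² and integrate term by term on (0, π), using: for integers n ≥ 1, ∫_0^π sin²(nx) dx = ∫_0^π cos²(nx) dx = π/2; for n ≠ n', ∫_0^π sin(nx)sin(n'x) dx = ∫_0^π cos(nx)cos(n'x) dx = 0; and by product-to-sum, ∫_0^π sin(nx)cos(n'x) dx = ½∫_0^π [sin((n+n')x) + sin((n−n')x)] dx, which is 0 when n+n' is even and 2n/(n²−n'²) when n+n' is odd (it need not vanish on (0, π)).
  u² squared terms: (-3)²·∫sin(4x)² dx = 9·π/2 = 9*π/2;  (-2)²·∫sin(2x)² dx = 4·π/2 = 2*π;  (1)²·∫cos(2x)² dx = 1·π/2 = π/2.
  u² cross terms: 2·(-3)·(-2)·∫sin(4x)·sin(2x) dx = 12·(0) = 0;  2·(-3)·(1)·∫sin(4x)·cos(2x) dx = -6·(0) = 0;  2·(-2)·(1)·∫sin(2x)·cos(2x) dx = -4·(0) = 0.
  So ∫_0^π u² dx = 9*π/2 + 2*π + π/2 + 0 + 0 + 0 = 7*π.
  (u')² squared terms: (-12)²·∫cos(4x)² dx = 144·π/2 = 72*π;  (-4)²·∫cos(2x)² dx = 16·π/2 = 8*π;  (-2)²·∫sin(2x)² dx = 4·π/2 = 2*π.
  (u')² cross terms: 2·(-12)·(-4)·∫cos(4x)·cos(2x) dx = 96·(0) = 0;  2·(-12)·(-2)·∫cos(4x)·sin(2x) dx = 48·(0) = 0;  2·(-4)·(-2)·∫cos(2x)·sin(2x) dx = 16·(0) = 0.
  So ∫_0^π (u')² dx = 72*π + 8*π + 2*π + 0 + 0 + 0 = 82*π.
||u||_{H^1}^2 = (7*π) + (82*π) = 89*π.


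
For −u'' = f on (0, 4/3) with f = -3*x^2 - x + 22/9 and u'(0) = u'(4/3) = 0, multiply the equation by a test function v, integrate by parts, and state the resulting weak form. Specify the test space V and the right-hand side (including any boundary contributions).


V = H^1(0, 4/3) (no boundary constraint on v; u is determined up to an additive constant); weak form: ∫_0^4/3 u'v' dx = ∫_0^4/3 (-3*x^2 - x + 22/9) v dx for all v ∈ V.

Multiply both sides by a test function v and integrate from 0 to 4/3:
  ∫_0^4/3 −u''(x) v(x) dx = ∫_0^4/3 f(x) v(x) dx.
Integrate the LHS by parts once:
  ∫_0^4/3 −u'' v dx = −[u'(x) v(x)]_0^4/3 + ∫_0^4/3 u'(x) v'(x) dx.
Thus ∫_0^4/3 u'(x) v'(x) dx = ∫_0^4/3 f(x) v(x) dx + [u'(x) v(x)]_0^4/3.
Choose V so that boundary terms are either known or forced to vanish.
u has homogeneous Neumann: u'(0) = u'(4/3) = 0. So [u' v]_0^4/3 = 0·v(4/3) − 0·v(0) = 0 for any v; take V = H^1(0, 4/3).
Weak formulation: find u (satisfying any essential BC) such that ∫_0^4/3 u'(x) v'(x) dx = ∫_0^4/3 f v dx for all v ∈ V (homogeneous Neumann, so boundary terms vanish).
Substituting f(x) = -3*x^2 - x + 22/9, the right-hand side is ∫_0^4/3 (-3*x^2 - x + 22/9) v dx.
Compatibility check (pure Neumann): taking v ≡ 1 ∈ V gives 0 = ∫_0^4/3 f dx + (0) − (0), i.e. ∫_0^4/3 f dx must equal u'(0) − u'(4/3) = 0. Indeed ∫_0^4/3 (-3*x^2 - x + 22/9) dx = 0, so the data are compatible. The solution is then unique only up to an additive constant (fix it e.g. by requiring ∫_0^4/3 u dx = 0).


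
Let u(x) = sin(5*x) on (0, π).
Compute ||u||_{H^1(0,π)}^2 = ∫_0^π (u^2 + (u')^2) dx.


||u||_{H^1(0,π)}^2 = 13*π

u'(x) = 5*cos(5*x).
Expand u² and (u')² and integrate term by term on (0, π), using: for integers n ≥ 1, ∫_0^π sin²(nx) dx = ∫_0^π cos²(nx) dx = π/2; for n ≠ n', ∫_0^π sin(nx)sin(n'x) dx = ∫_0^π cos(nx)cos(n'x) dx = 0; and by product-to-sum, ∫_0^π sin(nx)cos(n'x) dx = ½∫_0^π [sin((n+n')x) + sin((n−n')x)] dx, which is 0 when n+n' is even and 2n/(n²−n'²) when n+n' is odd (it need not vanish on (0, π)).
  u² squared terms: (1)²·∫sin(5x)² dx = 1·π/2 = π/2.
  So ∫_0^π u² dx = π/2.
  (u')² squared terms: (5)²·∫cos(5x)² dx = 25·π/2 = 25*π/2.
  So ∫_0^π (u')² dx = 25*π/2.
||u||_{H^1}^2 = (π/2) + (25*π/2) = 13*π.


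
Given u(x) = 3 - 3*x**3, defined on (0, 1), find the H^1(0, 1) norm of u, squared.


||u||_{H^1}^2 = 1539/70

The H^1 norm (squared) on an interval (0, L) is
  ||u||_{H^1}^2 = ∫_0^L u(x)^2 dx + ∫_0^L u'(x)^2 dx.
Compute u'(x) = -9*x**2.
Then u(x)^2 = 9*x**6 - 18*x**3 + 9 and u'(x)^2 = 81*x**4.
Integrate each monomial from 0 to 1 using ∫_0^1 c·x^n dx = c·1^(n+1)/(n+1):
  ∫_0^1 u(x)^2 dx = ∫_0^1 (9*x^6 - 18*x^3 + 9) dx. Term by term:
    ∫_0^1 9*x^6 dx = 9/7;  ∫_0^1 -18*x^3 dx = -9/2;  ∫_0^1 9 dx = 9.
  Sum: 9/7 − 9/2 + 9 = 81/14.
  ∫_0^1 u'(x)^2 dx = ∫_0^1 (81*x^4) dx. Term by term:
    ∫_0^1 81*x^4 dx = 81/5.
Adding: ||u||_{H^1}^2 = 81/14 + 81/5 = 1539/70.


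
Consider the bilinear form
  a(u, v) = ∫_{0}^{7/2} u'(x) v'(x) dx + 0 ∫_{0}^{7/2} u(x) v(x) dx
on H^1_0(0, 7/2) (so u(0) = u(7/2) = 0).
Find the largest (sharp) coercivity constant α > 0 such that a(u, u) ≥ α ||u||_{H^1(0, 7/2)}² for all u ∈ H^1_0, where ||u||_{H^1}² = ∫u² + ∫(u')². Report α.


α = 4*π^2/(4*π^2 + 49)

Coercivity of a(·,·) on H^1_0(0, 7/2) means a(u, u) ≥ α ||u||_{H^1}² for every u ∈ H^1_0.
The interval has length L = 7/2, and Poincaré/coercivity depend only on L. Here a(u, u) = ∫(u')² + (0)·∫u².
Here c = 0, so a(u,u) = ∫(u')² alone. The condition a(u,u) ≥ α||u||_{H^1}² reads (1−α)∫(u')² ≥ (α−c)∫u². Any admissible α is ≤ 1 (rapidly oscillating u have ∫u²/∫(u')² → 0), and α = 1 would force 0 ≥ (1−c)∫u², impossible since c < 1; so 1−α > 0. By the sharp Poincaré inequality on H^1_0 of an interval of length L, ∫(u')² ≥ (π/L)²∫u² with equality for the first sine mode sin(π(x−x₀)/L) (x₀ the left endpoint), so the inequality holds for all u iff (1−α)(π/L)² ≥ α − c, i.e. α ≤ ((π/L)² + c)/((π/L)² + 1) = (1 + c(L/π)²)/(1 + (L/π)²). (Direct route, valid since c ≤ 0: Poincaré gives c∫u² ≥ c(L/π)²∫(u')², so a(u,u) ≥ (1 + c(L/π)²)∫(u')², while ||u||_{H^1}² ≤ (1 + (L/π)²)∫(u')²; dividing yields the same α.) With (π/L)² = 4*π^2/49 and c = 0, the largest admissible constant is α = ((π/L)² + c)/((π/L)² + 1).
Simplifying, α = 4*π^2/(4*π^2 + 49).


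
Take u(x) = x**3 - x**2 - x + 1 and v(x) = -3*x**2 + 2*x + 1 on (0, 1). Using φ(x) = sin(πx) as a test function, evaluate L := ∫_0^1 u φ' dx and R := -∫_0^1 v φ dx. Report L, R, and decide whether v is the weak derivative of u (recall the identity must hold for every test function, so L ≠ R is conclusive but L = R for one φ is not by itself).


LHS = (π^2 + 12)/π^3, RHS = (-12 - π^2)/π^3. No, v is not the weak derivative of u.

u(x) = x**3 - x**2 - x + 1, classical derivative u'(x) = 3*x**2 - 2*x - 1.
φ(x) = sin(πx), so φ'(x) = π*cos(π*x).
Note φ(0) = φ(1) = 0, so the boundary term u·φ vanishes.
LHS = ∫_0^1 u(x) φ'(x) dx = ∫_0^1 (π*x^3*cos(π*x) - π*x^2*cos(π*x) - π*x*cos(π*x) + π*cos(π*x)) dx. Term by term:
  ∫_0^1 π*cos(π*x) dx = 0;  ∫_0^1 π*x^3*cos(π*x) dx = -3/π + 12/π^3;  ∫_0^1 -π*x*cos(π*x) dx = 2/π;
  ∫_0^1 -π*x^2*cos(π*x) dx = 2/π.
Sum: 0 + -3/π + 12/π^3 + 2/π + 2/π = (π^2 + 12)/π^3.
So LHS = (π^2 + 12)/π^3.
∫_0^1 v(x) φ(x) dx = ∫_0^1 (-3*x^2*sin(π*x) + 2*x*sin(π*x) + sin(π*x)) dx. Term by term:
  ∫_0^1 -3*x^2*sin(π*x) dx = -3/π + 12/π^3;  ∫_0^1 2*x*sin(π*x) dx = 2/π;  ∫_0^1 sin(π*x) dx = 2/π.
Sum: -3/π + 12/π^3 + 2/π + 2/π = (π^2 + 12)/π^3.
So RHS = -∫_0^1 v(x) φ(x) dx = (-12 - π^2)/π^3.
LHS − RHS = 2/π + 24/π^3 ≠ 0, so the identity fails.
(For a valid weak derivative the identity must hold for EVERY test function, in particular this one. The failure shows v is NOT the weak derivative of u.)
Correct weak derivative would be u'(x) = 3*x**2 - 2*x - 1.


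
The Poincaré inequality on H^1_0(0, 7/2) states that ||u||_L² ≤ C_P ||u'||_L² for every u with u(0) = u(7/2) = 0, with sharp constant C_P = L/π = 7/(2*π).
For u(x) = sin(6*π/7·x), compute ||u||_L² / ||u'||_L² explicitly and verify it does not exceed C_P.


||u||_L² / ||u'||_L² = 7/(6*π) < C_P = 7/(2*π).

u(x) = sin(6*π/7·x), so u'(x) = 6*π*cos(6*π*x/7)/7.
Writing u(x) = A·sin(kπx/L) with A = 1 and k = 3, use ∫_0^L sin²(kπx/L) dx = L/2 and ∫_0^L cos²(kπx/L) dx = L/2.
u² = 1·sin²(6*π/7·x) and (u')² = 36*π^2/49·cos²(6*π/7·x), and each of sin², cos² integrates to L/2 = 7/4 over (0, 7/2).
∫_0^7/2 u² dx = 7/4, so ||u||_L² = sqrt(7)/2.
∫_0^7/2 (u')² dx = 9*π^2/7, so ||u'||_L² = 3*sqrt(7)*π/7.
Ratio ||u||_L² / ||u'||_L² = 7/(6*π).
Sharp Poincaré constant on H^1_0(0, 7/2) is C_P = L/π = 7/(2*π), achieved by sin(2*π/7·x).
This is the k = 3 harmonic; the ratio L/(kπ) is strictly less than C_P = L/π, consistent with the sharp inequality ||u||_L² ≤ C_P ||u'||_L².


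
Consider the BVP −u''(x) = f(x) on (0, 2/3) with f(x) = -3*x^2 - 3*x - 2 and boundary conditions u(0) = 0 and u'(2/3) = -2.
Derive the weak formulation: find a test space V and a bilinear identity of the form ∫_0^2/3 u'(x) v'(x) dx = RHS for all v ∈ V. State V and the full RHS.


V = {v ∈ H^1(0, 2/3) : v(0) = 0} (test functions vanish at x = 0 where u is specified); weak form: ∫_0^2/3 u'v' dx = ∫_0^2/3 (-3*x^2 - 3*x - 2) v dx − 2·v(2/3) for all v ∈ V.

Multiply both sides by a test function v and integrate from 0 to 2/3:
  ∫_0^2/3 −u''(x) v(x) dx = ∫_0^2/3 f(x) v(x) dx.
Integrate the LHS by parts once:
  ∫_0^2/3 −u'' v dx = −[u'(x) v(x)]_0^2/3 + ∫_0^2/3 u'(x) v'(x) dx.
Thus ∫_0^2/3 u'(x) v'(x) dx = ∫_0^2/3 f(x) v(x) dx + [u'(x) v(x)]_0^2/3.
Choose V so that boundary terms are either known or forced to vanish.
Mixed BC: u(0) = 0 (Dirichlet) and u'(2/3) = -2 (Neumann). Define V = {v ∈ H^1(0, 2/3) : v(0) = 0}. Then [u' v]_0^2/3 = u'(2/3)·v(2/3) − u'(0)·0 = − 2·v(2/3).
Weak formulation: find u (satisfying any essential BC) such that ∫_0^2/3 u'(x) v'(x) dx = ∫_0^2/3 f v dx − 2·v(2/3) for all v ∈ V (Dirichlet at 0 absorbed into V; Neumann datum at x = 2/3 contributes the boundary term).
Substituting f(x) = -3*x^2 - 3*x - 2, the right-hand side is ∫_0^2/3 (-3*x^2 - 3*x - 2) v dx − 2·v(2/3).


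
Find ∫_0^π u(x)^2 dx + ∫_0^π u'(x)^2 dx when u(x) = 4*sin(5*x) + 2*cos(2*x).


||u||_{H^1(0,π)}^2 = 800/21 + 218*π

u'(x) = -4*sin(2*x) + 20*cos(5*x).
Expand u² and (u')² and integrate term by term on (0, π), using: for integers n ≥ 1, ∫_0^π sin²(nx) dx = ∫_0^π cos²(nx) dx = π/2; for n ≠ n', ∫_0^π sin(nx)sin(n'x) dx = ∫_0^π cos(nx)cos(n'x) dx = 0; and by product-to-sum, ∫_0^π sin(nx)cos(n'x) dx = ½∫_0^π [sin((n+n')x) + sin((n−n')x)] dx, which is 0 when n+n' is even and 2n/(n²−n'²) when n+n' is odd (it need not vanish on (0, π)).
  u² squared terms: (2)²·∫cos(2x)² dx = 4·π/2 = 2*π;  (4)²·∫sin(5x)² dx = 16·π/2 = 8*π.
  u² cross terms: 2·(2)·(4)·∫cos(2x)·sin(5x) dx = 16·(10/21) = 160/21.
  So ∫_0^π u² dx = 2*π + 8*π + 160/21 = 160/21 + 10*π.
  (u')² squared terms: (-4)²·∫sin(2x)² dx = 16·π/2 = 8*π;  (20)²·∫cos(5x)² dx = 400·π/2 = 200*π.
  (u')² cross terms: 2·(-4)·(20)·∫sin(2x)·cos(5x) dx = -160·(-4/21) = 640/21.
  So ∫_0^π (u')² dx = 8*π + 200*π + 640/21 = 640/21 + 208*π.
||u||_{H^1}^2 = (160/21 + 10*π) + (640/21 + 208*π) = 800/21 + 218*π.
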